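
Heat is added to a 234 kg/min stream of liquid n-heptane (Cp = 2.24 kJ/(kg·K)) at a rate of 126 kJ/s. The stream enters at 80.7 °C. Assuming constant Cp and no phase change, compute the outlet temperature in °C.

Q = 126 kJ/s = 7560 kJ/min
ΔT = Q/(ṁ·Cp) = 7560/(234×2.24) = 14.423 K
T_out = 80.7 + 14.423 = 95.123 °C

T_out = 95.1 °C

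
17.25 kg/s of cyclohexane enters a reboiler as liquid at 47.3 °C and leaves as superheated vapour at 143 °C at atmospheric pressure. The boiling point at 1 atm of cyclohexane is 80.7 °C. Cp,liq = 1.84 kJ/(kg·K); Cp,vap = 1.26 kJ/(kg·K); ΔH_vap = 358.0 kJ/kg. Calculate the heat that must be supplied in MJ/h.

Q = 30900 MJ/h

liquid 47.3→80.7 °C: 61.456 kJ/kg
vaporisation at 80.7 °C: 358 kJ/kg
vapour 80.7→143 °C: 78.498 kJ/kg
Δh = 61.456 + 358 + 78.498 = 497.95 kJ/kg
Q = ṁ·Δh = 17.25 kg/s × 497.95 kJ/kg = 8589.7 kJ/s
|Q| = 8589.7 kW = 30923 MJ/h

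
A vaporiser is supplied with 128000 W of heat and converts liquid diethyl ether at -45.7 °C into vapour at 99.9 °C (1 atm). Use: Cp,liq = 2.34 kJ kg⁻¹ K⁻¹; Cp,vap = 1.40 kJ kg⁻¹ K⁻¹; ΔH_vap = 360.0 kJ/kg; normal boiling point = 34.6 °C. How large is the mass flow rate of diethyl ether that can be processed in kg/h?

Δh = 2.34×(34.6−-45.7) + 360.0 + 1.40×(99.9−34.6) = 639.32 kJ/kg
Q = 128000 W = 128 kJ/s = 460800 kJ/h
ṁ = Q/Δh = 460800 / 639.32 = 720.76 kg/h

ṁ = 721 kg/h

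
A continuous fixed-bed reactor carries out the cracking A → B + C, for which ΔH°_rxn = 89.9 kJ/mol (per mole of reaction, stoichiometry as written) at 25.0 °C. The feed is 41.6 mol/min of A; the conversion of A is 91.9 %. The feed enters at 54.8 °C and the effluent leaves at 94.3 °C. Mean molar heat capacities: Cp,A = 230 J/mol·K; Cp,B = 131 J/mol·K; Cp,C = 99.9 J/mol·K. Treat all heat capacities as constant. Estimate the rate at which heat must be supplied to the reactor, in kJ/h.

Q_in = 229000 kJ/h

Extent of reaction ξ = 0.919 × 41.6 = 38.23 mol/min
Reaction term: ξ·ΔH°_rxn = 38.23 × 89.9 = 3436.9 kJ/min
Sensible, feed 54.8→25 °C: -285.13 kJ/min
Outlet flows (mol/min): A 3.3696, B 38.23, C 38.23
Sensible, products 25→94.3 °C: 665.45 kJ/min
Q = ΔH = 3817.2 kJ/min = 63.621 kW
Heat supplied = 229030 kJ/h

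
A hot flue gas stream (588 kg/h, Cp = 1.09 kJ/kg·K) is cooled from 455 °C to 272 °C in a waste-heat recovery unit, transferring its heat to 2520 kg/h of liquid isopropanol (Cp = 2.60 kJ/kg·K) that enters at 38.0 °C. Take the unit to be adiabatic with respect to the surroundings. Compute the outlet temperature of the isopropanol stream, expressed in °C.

T_c,out = 55.9 °C

Heat released by hot stream: Q = 588 × 1.09 × (455 − 272) = 117290 kJ/h
Energy balance on cold side (adiabatic exchanger): Q = ṁ_c·Cp_c·(T_c,out − T_c,in)
T_c,out = 38.0 + 117290/(2520 × 2.60) = 55.901 °C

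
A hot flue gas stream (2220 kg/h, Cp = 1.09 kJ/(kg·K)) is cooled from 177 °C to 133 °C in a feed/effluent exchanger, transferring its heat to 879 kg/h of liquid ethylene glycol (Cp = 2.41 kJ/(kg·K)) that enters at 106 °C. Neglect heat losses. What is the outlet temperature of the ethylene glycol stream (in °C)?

T_c,out = 156 °C

Heat released by hot stream: Q = 2220 × 1.09 × (177 − 133) = 106470 kJ/h
Energy balance on cold side (adiabatic exchanger): Q = ṁ_c·Cp_c·(T_c,out − T_c,in)
T_c,out = 106 + 106470/(879 × 2.41) = 156.26 °C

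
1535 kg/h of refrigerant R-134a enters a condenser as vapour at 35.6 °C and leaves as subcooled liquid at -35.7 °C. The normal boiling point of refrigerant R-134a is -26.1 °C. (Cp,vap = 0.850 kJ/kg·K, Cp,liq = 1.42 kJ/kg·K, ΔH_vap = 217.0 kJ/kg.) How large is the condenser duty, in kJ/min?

Q_c = 7240 kJ/min

vapour 35.6→-26.1 °C: -52.445 kJ/kg
condensation at -26.1 °C: -217 kJ/kg
liquid -26.1→-35.7 °C: -13.632 kJ/kg
Δh = -52.445 + -217 + -13.632 = -283.08 kJ/kg
Q = ṁ·Δh = 1535 kg/h × -283.08 kJ/kg = -434520 kJ/h
|Q| = 120.7 kW = 7242.1 kJ/min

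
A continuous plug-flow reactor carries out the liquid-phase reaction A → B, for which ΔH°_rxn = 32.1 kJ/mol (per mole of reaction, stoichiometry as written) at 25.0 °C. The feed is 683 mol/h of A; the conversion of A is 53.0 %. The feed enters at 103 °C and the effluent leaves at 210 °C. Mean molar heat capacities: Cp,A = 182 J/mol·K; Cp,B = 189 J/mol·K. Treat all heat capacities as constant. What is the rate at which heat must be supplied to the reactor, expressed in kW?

Q_in = 7.05 kW

Extent of reaction ξ = 0.530 × 683 = 361.99 mol/h
Reaction term: ξ·ΔH°_rxn = 361.99 × 32.1 = 11620 kJ/h
Sensible, feed 103→25 °C: -9695.9 kJ/h
Outlet flows (mol/h): A 321.01, B 361.99
Sensible, products 25→210 °C: 23465 kJ/h
Q = ΔH = 25389 kJ/h = 7.0526 kW
Heat supplied = 7.0526 kW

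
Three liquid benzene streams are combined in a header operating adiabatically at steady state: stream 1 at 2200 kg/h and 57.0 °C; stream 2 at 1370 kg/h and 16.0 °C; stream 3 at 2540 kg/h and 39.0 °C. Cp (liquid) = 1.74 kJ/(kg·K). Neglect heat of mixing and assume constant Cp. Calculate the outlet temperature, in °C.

T_out = 40.3 °C

No heat crosses the boundary, so H_out = H_in.
Σ ṁᵢCp,ᵢTᵢ = 2200×1.74×57.0 + 1370×1.74×16.0 + 2540×1.74×39.0 = 428700
Σ ṁᵢCp,ᵢ = 2200×1.74 + 1370×1.74 + 2540×1.74 = 10631
T_out = 428700 / 10631 = 40.324 °C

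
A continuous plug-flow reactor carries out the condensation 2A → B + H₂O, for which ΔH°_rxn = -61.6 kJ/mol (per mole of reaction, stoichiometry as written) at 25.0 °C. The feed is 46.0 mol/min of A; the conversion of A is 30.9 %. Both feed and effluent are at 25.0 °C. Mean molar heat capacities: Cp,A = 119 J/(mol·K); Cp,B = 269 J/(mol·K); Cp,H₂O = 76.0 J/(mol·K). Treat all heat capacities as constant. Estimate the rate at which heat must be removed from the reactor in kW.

Extent of reaction ξ = 0.309 × 46.0 / 2 = 7.107 mol/min
Reaction term: ξ·ΔH°_rxn = 7.107 × -61.6 = -437.79 kJ/min
Q = ΔH = -437.79 kJ/min = -7.2965 kW
Heat removed = 7.2965 kW

Q_out = 7.30 kW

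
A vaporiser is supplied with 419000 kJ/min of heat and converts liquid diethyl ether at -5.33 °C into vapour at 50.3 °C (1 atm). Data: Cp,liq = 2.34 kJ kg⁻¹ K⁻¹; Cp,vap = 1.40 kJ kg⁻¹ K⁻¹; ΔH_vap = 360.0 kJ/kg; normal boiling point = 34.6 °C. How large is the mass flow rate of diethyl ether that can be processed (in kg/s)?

ṁ = 14.7 kg/s

Δh = 2.34×(34.6−-5.33) + 360.0 + 1.40×(50.3−34.6) = 475.42 kJ/kg
Q = 419000 kJ/min = 6983.3 kJ/s = 6983.3 kJ/s
ṁ = Q/Δh = 6983.3 / 475.42 = 14.689 kg/s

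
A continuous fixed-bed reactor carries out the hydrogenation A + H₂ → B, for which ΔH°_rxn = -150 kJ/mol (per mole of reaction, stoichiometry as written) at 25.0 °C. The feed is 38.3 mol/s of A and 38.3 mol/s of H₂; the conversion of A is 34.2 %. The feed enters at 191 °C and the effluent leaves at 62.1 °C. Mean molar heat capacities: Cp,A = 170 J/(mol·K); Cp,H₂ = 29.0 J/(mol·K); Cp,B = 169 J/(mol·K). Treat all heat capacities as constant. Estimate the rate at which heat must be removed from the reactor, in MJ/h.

Q_out = 10700 MJ/h

Extent of reaction ξ = 0.342 × 38.3 = 13.099 mol/s
Reaction term: ξ·ΔH°_rxn = 13.099 × -150 = -1964.8 kJ/s
Sensible, feed 191→25 °C: -1265.2 kJ/s
Outlet flows (mol/s): A 25.201, H₂ 25.201, B 13.099
Sensible, products 25→62.1 °C: 268.19 kJ/s
Q = ΔH = -2961.8 kJ/s = -2961.8 kW
Heat removed = 10663 MJ/h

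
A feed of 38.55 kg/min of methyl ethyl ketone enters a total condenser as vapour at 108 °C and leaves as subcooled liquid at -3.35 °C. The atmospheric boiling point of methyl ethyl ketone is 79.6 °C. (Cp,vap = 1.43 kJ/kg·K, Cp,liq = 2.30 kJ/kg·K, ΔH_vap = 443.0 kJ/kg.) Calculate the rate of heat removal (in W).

vapour 108→79.6 °C: -40.612 kJ/kg
condensation at 79.6 °C: -443 kJ/kg
liquid 79.6→-3.35 °C: -190.78 kJ/kg
Δh = -40.612 + -443 + -190.78 = -674.4 kJ/kg
Q = ṁ·Δh = 38.55 kg/min × -674.4 kJ/kg = -25998 kJ/min
|Q| = 433.3 kW = 433300 W

Q_c = 433000 W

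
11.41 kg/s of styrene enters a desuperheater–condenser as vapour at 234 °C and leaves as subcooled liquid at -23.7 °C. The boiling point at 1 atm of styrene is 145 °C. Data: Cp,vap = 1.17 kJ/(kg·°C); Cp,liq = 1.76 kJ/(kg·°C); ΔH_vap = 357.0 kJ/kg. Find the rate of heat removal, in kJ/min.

Q_c = 519000 kJ/min

vapour 234→145 °C: -104.13 kJ/kg
condensation at 145 °C: -357 kJ/kg
liquid 145→-23.7 °C: -296.91 kJ/kg
Δh = -104.13 + -357 + -296.91 = -758.04 kJ/kg
Q = ṁ·Δh = 11.41 kg/s × -758.04 kJ/kg = -8649.3 kJ/s
|Q| = 8649.3 kW = 518960 kJ/min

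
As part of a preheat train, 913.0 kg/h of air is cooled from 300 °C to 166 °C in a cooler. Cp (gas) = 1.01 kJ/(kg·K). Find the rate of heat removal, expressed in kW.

Q = ṁ·Cp·ΔT = 913.0 × 1.01 × (166 − 300) = -123570 kJ/h
Converting: 123570 / 3600 s = 34.324 kW

Q_c = 34.3 kW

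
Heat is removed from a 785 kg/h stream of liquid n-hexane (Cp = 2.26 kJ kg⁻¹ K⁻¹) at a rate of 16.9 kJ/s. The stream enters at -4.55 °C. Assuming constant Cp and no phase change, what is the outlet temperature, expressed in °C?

Q = 16.9 kJ/s = 60840 kJ/h
ΔT = Q/(ṁ·Cp) = 60840/(785×2.26) = 34.293 K
T_out = -4.55 − 34.293 = -38.843 °C

T_out = -38.8 °C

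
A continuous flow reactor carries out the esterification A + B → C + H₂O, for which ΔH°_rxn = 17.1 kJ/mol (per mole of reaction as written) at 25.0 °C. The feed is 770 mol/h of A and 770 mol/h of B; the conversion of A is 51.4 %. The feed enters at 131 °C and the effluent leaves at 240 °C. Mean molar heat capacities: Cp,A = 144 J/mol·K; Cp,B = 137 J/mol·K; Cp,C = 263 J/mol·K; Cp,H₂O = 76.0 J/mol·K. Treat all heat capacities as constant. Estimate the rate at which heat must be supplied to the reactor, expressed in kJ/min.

Q_in = 588 kJ/min

Extent of reaction ξ = 0.514 × 770 = 395.78 mol/h
Reaction term: ξ·ΔH°_rxn = 395.78 × 17.1 = 6767.8 kJ/h
Sensible, feed 131→25 °C: -22935 kJ/h
Outlet flows (mol/h): A 374.22, B 374.22, C 395.78, H₂O 395.78
Sensible, products 25→240 °C: 51455 kJ/h
Q = ΔH = 35288 kJ/h = 9.8021 kW
Heat supplied = 588.13 kJ/min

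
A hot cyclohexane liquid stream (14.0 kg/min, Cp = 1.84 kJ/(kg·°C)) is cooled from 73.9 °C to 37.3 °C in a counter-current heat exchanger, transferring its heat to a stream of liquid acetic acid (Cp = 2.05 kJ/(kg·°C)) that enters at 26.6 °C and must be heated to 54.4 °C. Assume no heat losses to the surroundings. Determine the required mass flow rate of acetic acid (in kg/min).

ṁ_c = 16.5 kg/min

Heat released by hot stream: Q = 14.0 × 1.84 × (73.9 − 37.3) = 942.82 kJ/min
Energy balance on cold side (adiabatic exchanger): Q = ṁ_c·Cp_c·(T_c,out − T_c,in)
ṁ_c = 942.82 / [2.05 × (54.4 − 26.6)] = 16.544 kg/min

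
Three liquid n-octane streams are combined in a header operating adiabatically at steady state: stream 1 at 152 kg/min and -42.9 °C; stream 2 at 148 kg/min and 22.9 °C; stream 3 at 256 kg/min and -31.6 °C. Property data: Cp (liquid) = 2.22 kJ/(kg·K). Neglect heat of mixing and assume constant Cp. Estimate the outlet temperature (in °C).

No heat crosses the boundary, so H_out = H_in.
T_out = Σ ṁᵢCp,ᵢTᵢ / Σ ṁᵢCp,ᵢ
      = -24911 / 1234.3 = -20.182 °C

T_out = -20.2 °C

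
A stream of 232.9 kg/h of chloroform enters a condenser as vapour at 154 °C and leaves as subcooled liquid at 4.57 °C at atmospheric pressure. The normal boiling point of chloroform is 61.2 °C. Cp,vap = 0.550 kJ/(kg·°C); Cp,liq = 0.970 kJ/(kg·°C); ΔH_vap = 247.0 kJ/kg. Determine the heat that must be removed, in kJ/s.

Q_c = 22.8 kJ/s

vapour 154→61.2 °C: -51.04 kJ/kg
condensation at 61.2 °C: -247 kJ/kg
liquid 61.2→4.57 °C: -54.931 kJ/kg
Δh = -51.04 + -247 + -54.931 = -352.97 kJ/kg
Q = ṁ·Δh = 232.9 kg/h × -352.97 kJ/kg = -82207 kJ/h
|Q| = 22.835 kW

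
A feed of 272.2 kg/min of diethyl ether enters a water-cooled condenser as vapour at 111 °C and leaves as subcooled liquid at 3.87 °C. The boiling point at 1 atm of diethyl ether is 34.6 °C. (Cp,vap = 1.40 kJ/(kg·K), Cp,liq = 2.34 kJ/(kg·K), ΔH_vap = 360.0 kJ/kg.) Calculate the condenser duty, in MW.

vapour 111→34.6 °C: -106.96 kJ/kg
condensation at 34.6 °C: -360 kJ/kg
liquid 34.6→3.87 °C: -71.908 kJ/kg
Δh = -106.96 + -360 + -71.908 = -538.87 kJ/kg
Q = ṁ·Δh = 272.2 kg/min × -538.87 kJ/kg = -146680 kJ/min
|Q| = 2444.7 kW = 2.4447 MW

Q_c = 2.44 MW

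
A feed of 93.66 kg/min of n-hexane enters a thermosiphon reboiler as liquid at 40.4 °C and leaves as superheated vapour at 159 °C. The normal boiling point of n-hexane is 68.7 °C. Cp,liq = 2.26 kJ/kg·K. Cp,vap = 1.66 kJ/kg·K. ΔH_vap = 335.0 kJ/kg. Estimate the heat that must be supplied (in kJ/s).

Q = 857 kJ/s

liquid 40.4→68.7 °C: 63.958 kJ/kg
vaporisation at 68.7 °C: 335 kJ/kg
vapour 68.7→159 °C: 149.9 kJ/kg
Δh = 63.958 + 335 + 149.9 = 548.86 kJ/kg
Q = ṁ·Δh = 93.66 kg/min × 548.86 kJ/kg = 51406 kJ/min
|Q| = 856.76 kW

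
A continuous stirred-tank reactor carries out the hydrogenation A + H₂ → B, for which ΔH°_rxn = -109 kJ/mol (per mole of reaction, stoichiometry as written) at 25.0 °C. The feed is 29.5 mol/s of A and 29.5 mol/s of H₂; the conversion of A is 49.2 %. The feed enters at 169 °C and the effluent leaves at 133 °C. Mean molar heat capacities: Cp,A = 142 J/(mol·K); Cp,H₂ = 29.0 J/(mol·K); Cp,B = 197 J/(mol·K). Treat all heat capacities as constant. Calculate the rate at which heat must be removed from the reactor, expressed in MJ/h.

Extent of reaction ξ = 0.492 × 29.5 = 14.514 mol/s
Reaction term: ξ·ΔH°_rxn = 14.514 × -109 = -1582 kJ/s
Sensible, feed 169→25 °C: -726.41 kJ/s
Outlet flows (mol/s): A 14.986, H₂ 14.986, B 14.514
Sensible, products 25→133 °C: 585.56 kJ/s
Q = ΔH = -1722.9 kJ/s = -1722.9 kW
Heat removed = 6202.3 MJ/h

Q_out = 6200 MJ/h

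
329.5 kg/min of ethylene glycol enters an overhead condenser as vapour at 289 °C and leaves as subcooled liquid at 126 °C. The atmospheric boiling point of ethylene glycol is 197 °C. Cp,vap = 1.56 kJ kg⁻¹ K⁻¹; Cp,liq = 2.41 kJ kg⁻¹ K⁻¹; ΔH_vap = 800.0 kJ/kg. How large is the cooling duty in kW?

vapour 289→197 °C: -143.52 kJ/kg
condensation at 197 °C: -800 kJ/kg
liquid 197→126 °C: -171.11 kJ/kg
Δh = -143.52 + -800 + -171.11 = -1114.6 kJ/kg
Q = ṁ·Δh = 329.5 kg/min × -1114.6 kJ/kg = -367270 kJ/min
|Q| = 6121.2 kW

Q_c = 6120 kW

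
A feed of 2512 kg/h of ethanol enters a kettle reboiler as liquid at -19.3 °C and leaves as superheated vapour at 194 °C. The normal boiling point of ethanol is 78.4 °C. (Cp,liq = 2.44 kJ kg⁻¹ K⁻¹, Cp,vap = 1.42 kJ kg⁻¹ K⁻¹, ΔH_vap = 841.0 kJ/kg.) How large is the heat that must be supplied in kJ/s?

liquid -19.3→78.4 °C: 238.39 kJ/kg
vaporisation at 78.4 °C: 841 kJ/kg
vapour 78.4→194 °C: 164.15 kJ/kg
Δh = 238.39 + 841 + 164.15 = 1243.5 kJ/kg
Q = ṁ·Δh = 2512 kg/h × 1243.5 kJ/kg = 3.1238e+06 kJ/h
|Q| = 867.71 kW

Q = 868 kJ/s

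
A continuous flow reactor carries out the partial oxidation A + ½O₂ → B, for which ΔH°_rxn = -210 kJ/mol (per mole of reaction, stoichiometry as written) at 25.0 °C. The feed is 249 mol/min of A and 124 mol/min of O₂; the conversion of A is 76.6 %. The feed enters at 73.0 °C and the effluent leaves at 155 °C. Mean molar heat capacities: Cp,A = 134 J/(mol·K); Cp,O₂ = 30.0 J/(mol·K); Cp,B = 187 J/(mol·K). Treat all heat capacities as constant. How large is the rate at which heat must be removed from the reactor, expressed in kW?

Q_out = 601 kW

Extent of reaction ξ = 0.766 × 249 = 190.73 mol/min
Reaction term: ξ·ΔH°_rxn = 190.73 × -210 = -40054 kJ/min
Sensible, feed 73.0→25 °C: -1780.1 kJ/min
Outlet flows (mol/min): A 58.266, O₂ 28.633, B 190.73
Sensible, products 25→155 °C: 5763.4 kJ/min
Q = ΔH = -36071 kJ/min = -601.18 kW
Heat removed = 601.18 kW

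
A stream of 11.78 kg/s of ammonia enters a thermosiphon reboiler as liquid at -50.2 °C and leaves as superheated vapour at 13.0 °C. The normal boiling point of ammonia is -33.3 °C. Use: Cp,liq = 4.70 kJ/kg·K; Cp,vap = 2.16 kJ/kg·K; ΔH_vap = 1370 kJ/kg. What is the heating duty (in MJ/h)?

Q = 65700 MJ/h

liquid -50.2→-33.3 °C: 79.43 kJ/kg
vaporisation at -33.3 °C: 1370 kJ/kg
vapour -33.3→13.0 °C: 100.01 kJ/kg
Δh = 79.43 + 1370 + 100.01 = 1549.4 kJ/kg
Q = ṁ·Δh = 11.78 kg/s × 1549.4 kJ/kg = 18252 kJ/s
|Q| = 18252 kW = 65709 MJ/h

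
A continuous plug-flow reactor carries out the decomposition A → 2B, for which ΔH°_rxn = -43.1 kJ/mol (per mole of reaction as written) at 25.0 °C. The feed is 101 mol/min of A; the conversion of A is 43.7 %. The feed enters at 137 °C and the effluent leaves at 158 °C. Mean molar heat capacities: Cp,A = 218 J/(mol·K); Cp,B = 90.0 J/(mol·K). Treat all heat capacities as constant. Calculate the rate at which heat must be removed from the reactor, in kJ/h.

Extent of reaction ξ = 0.437 × 101 = 44.137 mol/min
Reaction term: ξ·ΔH°_rxn = 44.137 × -43.1 = -1902.3 kJ/min
Sensible, feed 137→25 °C: -2466 kJ/min
Outlet flows (mol/min): A 56.863, B 88.274
Sensible, products 25→158 °C: 2705.3 kJ/min
Q = ΔH = -1663 kJ/min = -27.717 kW
Heat removed = 99780 kJ/h

Q_out = 99800 kJ/h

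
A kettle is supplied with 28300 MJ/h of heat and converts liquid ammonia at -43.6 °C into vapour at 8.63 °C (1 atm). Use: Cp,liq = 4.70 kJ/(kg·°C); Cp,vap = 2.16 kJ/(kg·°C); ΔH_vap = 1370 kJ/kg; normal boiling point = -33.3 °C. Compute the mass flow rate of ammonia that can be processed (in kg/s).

Δh = 4.70×(-33.3−-43.6) + 1370 + 2.16×(8.63−-33.3) = 1509 kJ/kg
Q = 28300 MJ/h = 7861.1 kJ/s = 7861.1 kJ/s
ṁ = Q/Δh = 7861.1 / 1509 = 5.2096 kg/s

ṁ = 5.21 kg/s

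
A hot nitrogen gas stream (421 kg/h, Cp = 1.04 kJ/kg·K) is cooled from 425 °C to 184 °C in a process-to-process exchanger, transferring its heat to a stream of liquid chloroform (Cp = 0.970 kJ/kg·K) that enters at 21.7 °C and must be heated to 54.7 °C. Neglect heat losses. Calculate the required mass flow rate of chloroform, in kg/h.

ṁ_c = 3300 kg/h

Heat released by hot stream: Q = 421 × 1.04 × (425 − 184) = 105520 kJ/h
Energy balance on cold side (adiabatic exchanger): Q = ṁ_c·Cp_c·(T_c,out − T_c,in)
ṁ_c = 105520 / [0.970 × (54.7 − 21.7)] = 3296.5 kg/h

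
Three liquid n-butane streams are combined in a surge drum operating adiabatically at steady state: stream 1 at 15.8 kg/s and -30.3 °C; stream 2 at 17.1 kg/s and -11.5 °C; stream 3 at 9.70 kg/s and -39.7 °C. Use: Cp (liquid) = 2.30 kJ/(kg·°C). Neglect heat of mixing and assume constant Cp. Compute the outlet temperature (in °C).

Adiabatic, steady state ⇒ Σ ṁᵢCp,ᵢ(T_out − Tᵢ) = 0
Σ ṁᵢCp,ᵢTᵢ = 15.8×2.30×-30.3 + 17.1×2.30×-11.5 + 9.70×2.30×-39.7 = -2439.1
Σ ṁᵢCp,ᵢ = 15.8×2.30 + 17.1×2.30 + 9.70×2.30 = 97.98
T_out = -2439.1 / 97.98 = -24.894 °C

T_out = -24.9 °C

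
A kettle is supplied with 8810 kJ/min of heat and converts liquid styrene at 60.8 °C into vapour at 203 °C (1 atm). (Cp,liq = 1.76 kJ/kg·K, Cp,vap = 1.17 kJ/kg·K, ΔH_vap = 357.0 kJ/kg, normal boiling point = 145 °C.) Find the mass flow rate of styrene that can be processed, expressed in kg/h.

ṁ = 922 kg/h

Δh = 1.76×(145−60.8) + 357.0 + 1.17×(203−145) = 573.05 kJ/kg
Q = 8810 kJ/min = 146.83 kJ/s = 528600 kJ/h
ṁ = Q/Δh = 528600 / 573.05 = 922.43 kg/h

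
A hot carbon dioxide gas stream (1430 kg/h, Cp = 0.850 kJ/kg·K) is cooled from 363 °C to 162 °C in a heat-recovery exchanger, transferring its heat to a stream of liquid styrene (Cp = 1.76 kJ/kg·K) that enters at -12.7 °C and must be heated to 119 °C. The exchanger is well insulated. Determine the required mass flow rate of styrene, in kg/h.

ṁ_c = 1050 kg/h

Heat released by hot stream: Q = 1430 × 0.850 × (363 − 162) = 244320 kJ/h
Energy balance on cold side (adiabatic exchanger): Q = ṁ_c·Cp_c·(T_c,out − T_c,in)
ṁ_c = 244320 / [1.76 × (119 − -12.7)] = 1054 kg/h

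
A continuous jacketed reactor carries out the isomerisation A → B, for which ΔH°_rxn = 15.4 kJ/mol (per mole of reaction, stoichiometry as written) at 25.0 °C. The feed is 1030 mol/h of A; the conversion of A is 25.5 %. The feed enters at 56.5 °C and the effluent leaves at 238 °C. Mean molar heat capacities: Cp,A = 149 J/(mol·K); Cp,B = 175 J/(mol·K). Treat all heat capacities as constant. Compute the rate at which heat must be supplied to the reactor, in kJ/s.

Q_in = 9.27 kJ/s

Extent of reaction ξ = 0.255 × 1030 = 262.65 mol/h
Reaction term: ξ·ΔH°_rxn = 262.65 × 15.4 = 4044.8 kJ/h
Sensible, feed 56.5→25 °C: -4834.3 kJ/h
Outlet flows (mol/h): A 767.35, B 262.65
Sensible, products 25→238 °C: 34144 kJ/h
Q = ΔH = 33354 kJ/h = 9.265 kW
Heat supplied = 9.265 kJ/s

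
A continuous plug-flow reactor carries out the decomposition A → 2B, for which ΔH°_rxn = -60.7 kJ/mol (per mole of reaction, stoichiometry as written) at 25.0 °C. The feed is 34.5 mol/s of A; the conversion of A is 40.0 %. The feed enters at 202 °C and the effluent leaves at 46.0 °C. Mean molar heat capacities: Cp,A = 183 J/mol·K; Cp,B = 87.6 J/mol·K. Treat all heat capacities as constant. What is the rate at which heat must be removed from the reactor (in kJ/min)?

Q_out = 109000 kJ/min

Extent of reaction ξ = 0.400 × 34.5 = 13.8 mol/s
Reaction term: ξ·ΔH°_rxn = 13.8 × -60.7 = -837.66 kJ/s
Sensible, feed 202→25 °C: -1117.5 kJ/s
Outlet flows (mol/s): A 20.7, B 27.6
Sensible, products 25→46.0 °C: 130.32 kJ/s
Q = ΔH = -1824.8 kJ/s = -1824.8 kW
Heat removed = 109490 kJ/min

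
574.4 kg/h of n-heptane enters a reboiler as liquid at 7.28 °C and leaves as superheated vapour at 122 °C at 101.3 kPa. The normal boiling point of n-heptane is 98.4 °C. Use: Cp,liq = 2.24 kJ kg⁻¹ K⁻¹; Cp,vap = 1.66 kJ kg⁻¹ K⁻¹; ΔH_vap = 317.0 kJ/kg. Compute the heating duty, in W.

liquid 7.28→98.4 °C: 204.11 kJ/kg
vaporisation at 98.4 °C: 317 kJ/kg
vapour 98.4→122 °C: 39.176 kJ/kg
Δh = 204.11 + 317 + 39.176 = 560.28 kJ/kg
Q = ṁ·Δh = 574.4 kg/h × 560.28 kJ/kg = 321830 kJ/h
|Q| = 89.397 kW = 89397 W

Q = 89400 W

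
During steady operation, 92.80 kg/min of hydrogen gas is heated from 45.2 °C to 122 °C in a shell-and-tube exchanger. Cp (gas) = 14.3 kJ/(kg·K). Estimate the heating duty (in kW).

Q = ṁ·Cp·ΔT = 92.80 × 14.3 × (122 − 45.2) = 101920 kJ/min
Converting: 101920 / 60 s = 1698.6 kW

Q = 1700 kW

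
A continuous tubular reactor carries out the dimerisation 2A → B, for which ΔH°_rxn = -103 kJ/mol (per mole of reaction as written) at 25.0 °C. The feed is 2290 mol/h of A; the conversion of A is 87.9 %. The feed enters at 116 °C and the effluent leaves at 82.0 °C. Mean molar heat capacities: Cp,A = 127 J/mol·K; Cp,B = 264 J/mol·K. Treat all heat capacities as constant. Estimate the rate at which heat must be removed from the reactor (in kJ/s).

Extent of reaction ξ = 0.879 × 2290 / 2 = 1006.5 mol/h
Reaction term: ξ·ΔH°_rxn = 1006.5 × -103 = -103660 kJ/h
Sensible, feed 116→25 °C: -26466 kJ/h
Outlet flows (mol/h): A 277.09, B 1006.5
Sensible, products 25→82.0 °C: 17151 kJ/h
Q = ΔH = -112980 kJ/h = -31.383 kW
Heat removed = 31.383 kJ/s

Q_out = 31.4 kJ/s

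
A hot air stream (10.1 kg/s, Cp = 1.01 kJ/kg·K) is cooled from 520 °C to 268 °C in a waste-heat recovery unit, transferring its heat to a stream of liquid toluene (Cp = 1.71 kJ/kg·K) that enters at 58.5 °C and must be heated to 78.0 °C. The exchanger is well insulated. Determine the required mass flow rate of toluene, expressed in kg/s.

ṁ_c = 77.1 kg/s

Heat released by hot stream: Q = 10.1 × 1.01 × (520 − 268) = 2570.7 kJ/s
Energy balance on cold side (adiabatic exchanger): Q = ṁ_c·Cp_c·(T_c,out − T_c,in)
ṁ_c = 2570.7 / [1.71 × (78.0 − 58.5)] = 77.093 kg/s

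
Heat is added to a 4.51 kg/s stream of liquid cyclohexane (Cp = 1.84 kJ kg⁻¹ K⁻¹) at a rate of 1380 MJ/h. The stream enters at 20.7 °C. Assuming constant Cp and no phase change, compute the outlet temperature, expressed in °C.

T_out = 66.9 °C

Q = 1380 MJ/h = 383.33 kJ/s
ΔT = Q/(ṁ·Cp) = 383.33/(4.51×1.84) = 46.194 K
T_out = 20.7 + 46.194 = 66.894 °C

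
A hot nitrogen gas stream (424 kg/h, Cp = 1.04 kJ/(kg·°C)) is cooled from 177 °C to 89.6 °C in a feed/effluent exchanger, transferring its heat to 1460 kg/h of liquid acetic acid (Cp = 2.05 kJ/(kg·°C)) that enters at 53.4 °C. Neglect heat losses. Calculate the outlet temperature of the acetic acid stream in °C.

Heat released by hot stream: Q = 424 × 1.04 × (177 − 89.6) = 38540 kJ/h
Energy balance on cold side (adiabatic exchanger): Q = ṁ_c·Cp_c·(T_c,out − T_c,in)
T_c,out = 53.4 + 38540/(1460 × 2.05) = 66.277 °C

T_c,out = 66.3 °C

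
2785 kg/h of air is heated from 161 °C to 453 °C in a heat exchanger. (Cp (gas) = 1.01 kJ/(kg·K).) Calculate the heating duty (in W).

Q = 228000 W

Q = ṁ·Cp·ΔT = 2785 × 1.01 × (453 − 161) = 821350 kJ/h
Converting: 821350 / 3600 s = 228.15 kW
Heating duty = 228150 W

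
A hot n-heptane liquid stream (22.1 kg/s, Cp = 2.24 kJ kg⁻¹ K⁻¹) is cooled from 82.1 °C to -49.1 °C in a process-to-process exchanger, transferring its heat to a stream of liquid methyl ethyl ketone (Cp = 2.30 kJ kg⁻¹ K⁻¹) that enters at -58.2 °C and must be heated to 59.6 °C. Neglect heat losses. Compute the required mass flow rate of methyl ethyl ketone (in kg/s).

ṁ_c = 24.0 kg/s

Heat released by hot stream: Q = 22.1 × 2.24 × (82.1 − -49.1) = 6494.9 kJ/s
Energy balance on cold side (adiabatic exchanger): Q = ṁ_c·Cp_c·(T_c,out − T_c,in)
ṁ_c = 6494.9 / [2.30 × (59.6 − -58.2)] = 23.972 kg/s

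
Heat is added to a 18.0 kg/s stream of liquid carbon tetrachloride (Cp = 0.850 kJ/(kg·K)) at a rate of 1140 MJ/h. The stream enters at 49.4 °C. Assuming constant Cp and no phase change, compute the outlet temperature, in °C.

Q = 1140 MJ/h = 316.67 kJ/s
ΔT = Q/(ṁ·Cp) = 316.67/(18.0×0.850) = 20.697 K
T_out = 49.4 + 20.697 = 70.097 °C

T_out = 70.1 °C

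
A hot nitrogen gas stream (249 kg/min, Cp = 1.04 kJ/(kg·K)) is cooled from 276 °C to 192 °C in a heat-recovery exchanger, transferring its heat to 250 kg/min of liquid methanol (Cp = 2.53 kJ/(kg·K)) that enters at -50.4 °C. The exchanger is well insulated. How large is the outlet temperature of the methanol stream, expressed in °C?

Heat released by hot stream: Q = 249 × 1.04 × (276 − 192) = 21753 kJ/min
Energy balance on cold side (adiabatic exchanger): Q = ṁ_c·Cp_c·(T_c,out − T_c,in)
T_c,out = -50.4 + 21753/(250 × 2.53) = -16.008 °C

T_c,out = -16.0 °C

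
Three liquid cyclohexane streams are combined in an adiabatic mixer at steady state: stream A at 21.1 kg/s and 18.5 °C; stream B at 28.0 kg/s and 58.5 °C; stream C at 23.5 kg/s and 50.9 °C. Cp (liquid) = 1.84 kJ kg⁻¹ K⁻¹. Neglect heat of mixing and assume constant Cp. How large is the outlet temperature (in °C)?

T_out = 44.4 °C

Adiabatic, steady state ⇒ Σ ṁᵢCp,ᵢ(T_out − Tᵢ) = 0
T_out = Σ ṁᵢCp,ᵢTᵢ / Σ ṁᵢCp,ᵢ
      = 5933.1 / 133.58 = 44.415 °C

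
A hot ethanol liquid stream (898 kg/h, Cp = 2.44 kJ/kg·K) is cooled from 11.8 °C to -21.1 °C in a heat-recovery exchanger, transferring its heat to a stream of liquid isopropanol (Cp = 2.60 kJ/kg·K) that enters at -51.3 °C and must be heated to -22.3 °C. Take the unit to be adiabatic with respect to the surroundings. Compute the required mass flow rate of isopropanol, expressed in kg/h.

Heat released by hot stream: Q = 898 × 2.44 × (11.8 − -21.1) = 72088 kJ/h
Energy balance on cold side (adiabatic exchanger): Q = ṁ_c·Cp_c·(T_c,out − T_c,in)
ṁ_c = 72088 / [2.60 × (-22.3 − -51.3)] = 956.07 kg/h

ṁ_c = 956 kg/h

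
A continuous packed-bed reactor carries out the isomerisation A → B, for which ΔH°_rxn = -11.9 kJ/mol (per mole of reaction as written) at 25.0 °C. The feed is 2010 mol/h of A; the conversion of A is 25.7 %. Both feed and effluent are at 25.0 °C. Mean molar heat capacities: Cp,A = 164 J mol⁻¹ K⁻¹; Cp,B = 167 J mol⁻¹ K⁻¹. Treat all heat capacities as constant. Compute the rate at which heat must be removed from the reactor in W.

Extent of reaction ξ = 0.257 × 2010 = 516.57 mol/h
Reaction term: ξ·ΔH°_rxn = 516.57 × -11.9 = -6147.2 kJ/h
Q = ΔH = -6147.2 kJ/h = -1.7076 kW
Heat removed = 1707.6 W

Q_out = 1710 W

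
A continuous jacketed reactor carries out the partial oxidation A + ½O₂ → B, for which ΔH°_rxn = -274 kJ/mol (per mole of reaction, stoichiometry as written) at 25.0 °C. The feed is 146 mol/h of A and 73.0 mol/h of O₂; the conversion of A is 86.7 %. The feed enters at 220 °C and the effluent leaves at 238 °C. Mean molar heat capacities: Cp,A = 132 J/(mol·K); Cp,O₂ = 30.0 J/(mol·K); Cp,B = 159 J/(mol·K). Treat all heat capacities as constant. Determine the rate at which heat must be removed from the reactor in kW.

Q_out = 9.44 kW

Extent of reaction ξ = 0.867 × 146 = 126.58 mol/h
Reaction term: ξ·ΔH°_rxn = 126.58 × -274 = -34683 kJ/h
Sensible, feed 220→25 °C: -4185.1 kJ/h
Outlet flows (mol/h): A 19.418, O₂ 9.709, B 126.58
Sensible, products 25→238 °C: 4894.9 kJ/h
Q = ΔH = -33974 kJ/h = -9.4371 kW
Heat removed = 9.4371 kW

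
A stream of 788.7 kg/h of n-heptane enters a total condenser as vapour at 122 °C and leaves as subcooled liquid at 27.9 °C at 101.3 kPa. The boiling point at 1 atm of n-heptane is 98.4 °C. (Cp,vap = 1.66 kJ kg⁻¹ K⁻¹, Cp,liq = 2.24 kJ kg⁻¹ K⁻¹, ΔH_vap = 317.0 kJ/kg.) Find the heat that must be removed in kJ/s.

vapour 122→98.4 °C: -39.176 kJ/kg
condensation at 98.4 °C: -317 kJ/kg
liquid 98.4→27.9 °C: -157.92 kJ/kg
Δh = -39.176 + -317 + -157.92 = -514.1 kJ/kg
Q = ṁ·Δh = 788.7 kg/h × -514.1 kJ/kg = -405470 kJ/h
|Q| = 112.63 kW

Q_c = 113 kJ/s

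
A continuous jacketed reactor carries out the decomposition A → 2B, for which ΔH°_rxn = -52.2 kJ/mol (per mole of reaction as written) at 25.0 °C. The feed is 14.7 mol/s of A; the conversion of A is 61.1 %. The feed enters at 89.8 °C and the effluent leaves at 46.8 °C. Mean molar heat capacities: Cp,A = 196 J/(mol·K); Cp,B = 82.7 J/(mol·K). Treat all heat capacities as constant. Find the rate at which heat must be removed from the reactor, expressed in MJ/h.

Extent of reaction ξ = 0.611 × 14.7 = 8.9817 mol/s
Reaction term: ξ·ΔH°_rxn = 8.9817 × -52.2 = -468.84 kJ/s
Sensible, feed 89.8→25 °C: -186.7 kJ/s
Outlet flows (mol/s): A 5.7183, B 17.963
Sensible, products 25→46.8 °C: 56.819 kJ/s
Q = ΔH = -598.73 kJ/s = -598.73 kW
Heat removed = 2155.4 MJ/h

Q_out = 2160 MJ/h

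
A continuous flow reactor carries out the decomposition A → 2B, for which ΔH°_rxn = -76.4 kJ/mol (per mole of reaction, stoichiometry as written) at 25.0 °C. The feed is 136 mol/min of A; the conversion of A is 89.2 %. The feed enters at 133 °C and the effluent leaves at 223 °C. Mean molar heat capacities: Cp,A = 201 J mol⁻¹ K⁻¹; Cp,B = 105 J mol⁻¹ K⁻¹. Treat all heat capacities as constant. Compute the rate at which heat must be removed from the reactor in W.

Extent of reaction ξ = 0.892 × 136 = 121.31 mol/min
Reaction term: ξ·ΔH°_rxn = 121.31 × -76.4 = -9268.2 kJ/min
Sensible, feed 133→25 °C: -2952.3 kJ/min
Outlet flows (mol/min): A 14.688, B 242.62
Sensible, products 25→223 °C: 5628.7 kJ/min
Q = ΔH = -6591.8 kJ/min = -109.86 kW
Heat removed = 109860 W

Q_out = 110000 W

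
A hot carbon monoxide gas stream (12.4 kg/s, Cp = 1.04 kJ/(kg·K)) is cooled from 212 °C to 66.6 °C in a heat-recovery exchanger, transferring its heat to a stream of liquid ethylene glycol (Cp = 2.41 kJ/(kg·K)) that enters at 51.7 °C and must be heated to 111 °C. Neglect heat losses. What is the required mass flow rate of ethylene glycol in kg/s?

ṁ_c = 13.1 kg/s

Heat released by hot stream: Q = 12.4 × 1.04 × (212 − 66.6) = 1875.1 kJ/s
Energy balance on cold side (adiabatic exchanger): Q = ṁ_c·Cp_c·(T_c,out − T_c,in)
ṁ_c = 1875.1 / [2.41 × (111 − 51.7)] = 13.12 kg/s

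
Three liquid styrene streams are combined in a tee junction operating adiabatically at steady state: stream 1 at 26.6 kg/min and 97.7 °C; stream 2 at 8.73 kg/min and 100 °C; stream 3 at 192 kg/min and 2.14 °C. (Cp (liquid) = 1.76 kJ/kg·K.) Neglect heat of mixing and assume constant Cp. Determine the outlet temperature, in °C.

T_out = 17.1 °C

No heat crosses the boundary, so H_out = H_in.
Σ ṁᵢCp,ᵢTᵢ = 26.6×1.76×97.7 + 8.73×1.76×100 + 192×1.76×2.14 = 6833.6
Σ ṁᵢCp,ᵢ = 26.6×1.76 + 8.73×1.76 + 192×1.76 = 400.1
T_out = 6833.6 / 400.1 = 17.08 °C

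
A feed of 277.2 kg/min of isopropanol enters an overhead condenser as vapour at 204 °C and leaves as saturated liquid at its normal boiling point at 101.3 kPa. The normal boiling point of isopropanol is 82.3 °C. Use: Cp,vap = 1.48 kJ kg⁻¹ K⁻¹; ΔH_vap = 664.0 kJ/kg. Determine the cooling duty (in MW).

Q_c = 3.90 MW

vapour 204→82.3 °C: -180.12 kJ/kg
condensation at 82.3 °C: -664 kJ/kg
Δh = -180.12 + -664 = -844.12 kJ/kg
Q = ṁ·Δh = 277.2 kg/min × -844.12 kJ/kg = -233990 kJ/min
|Q| = 3899.8 kW = 3.8998 MW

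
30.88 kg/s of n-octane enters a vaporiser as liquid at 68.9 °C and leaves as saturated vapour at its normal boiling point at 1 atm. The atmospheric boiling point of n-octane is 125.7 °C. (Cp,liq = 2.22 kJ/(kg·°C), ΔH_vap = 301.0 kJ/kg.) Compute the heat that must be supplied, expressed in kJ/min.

liquid 68.9→125.7 °C: 126.1 kJ/kg
vaporisation at 125.7 °C: 301 kJ/kg
Δh = 126.1 + 301 = 427.1 kJ/kg
Q = ṁ·Δh = 30.88 kg/s × 427.1 kJ/kg = 13189 kJ/s
|Q| = 13189 kW = 791320 kJ/min

Q = 791000 kJ/min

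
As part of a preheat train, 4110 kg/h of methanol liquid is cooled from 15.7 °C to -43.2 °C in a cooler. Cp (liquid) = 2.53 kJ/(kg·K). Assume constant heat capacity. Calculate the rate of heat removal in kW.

Q = ṁ·Cp·ΔT = 4110 × 2.53 × (-43.2 − 15.7) = -612460 kJ/h
Converting: 612460 / 3600 s = 170.13 kW

Q_c = 170 kW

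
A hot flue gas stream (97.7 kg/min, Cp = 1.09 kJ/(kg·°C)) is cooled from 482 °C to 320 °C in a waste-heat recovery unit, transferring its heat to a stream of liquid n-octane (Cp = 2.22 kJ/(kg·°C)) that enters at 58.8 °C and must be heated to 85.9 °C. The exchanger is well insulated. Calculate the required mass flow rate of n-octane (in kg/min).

ṁ_c = 287 kg/min

Heat released by hot stream: Q = 97.7 × 1.09 × (482 − 320) = 17252 kJ/min
Energy balance on cold side (adiabatic exchanger): Q = ṁ_c·Cp_c·(T_c,out − T_c,in)
ṁ_c = 17252 / [2.22 × (85.9 − 58.8)] = 286.76 kg/min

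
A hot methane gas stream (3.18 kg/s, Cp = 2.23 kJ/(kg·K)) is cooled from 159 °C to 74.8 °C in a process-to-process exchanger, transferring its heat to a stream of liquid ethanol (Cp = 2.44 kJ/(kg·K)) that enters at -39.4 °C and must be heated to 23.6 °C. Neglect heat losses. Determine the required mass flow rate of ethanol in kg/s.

ṁ_c = 3.88 kg/s

Heat released by hot stream: Q = 3.18 × 2.23 × (159 − 74.8) = 597.1 kJ/s
Energy balance on cold side (adiabatic exchanger): Q = ṁ_c·Cp_c·(T_c,out − T_c,in)
ṁ_c = 597.1 / [2.44 × (23.6 − -39.4)] = 3.8843 kg/s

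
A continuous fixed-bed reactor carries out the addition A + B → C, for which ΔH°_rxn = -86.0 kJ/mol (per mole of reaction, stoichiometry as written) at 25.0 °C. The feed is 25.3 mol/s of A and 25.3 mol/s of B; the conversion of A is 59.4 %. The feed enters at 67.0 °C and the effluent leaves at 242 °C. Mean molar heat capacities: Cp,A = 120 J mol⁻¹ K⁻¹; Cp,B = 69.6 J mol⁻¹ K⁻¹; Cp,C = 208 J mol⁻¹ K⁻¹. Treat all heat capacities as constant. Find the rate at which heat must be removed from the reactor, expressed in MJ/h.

Q_out = 1410 MJ/h

Extent of reaction ξ = 0.594 × 25.3 = 15.028 mol/s
Reaction term: ξ·ΔH°_rxn = 15.028 × -86.0 = -1292.4 kJ/s
Sensible, feed 67.0→25 °C: -201.47 kJ/s
Outlet flows (mol/s): A 10.272, B 10.272, C 15.028
Sensible, products 25→242 °C: 1100.9 kJ/s
Q = ΔH = -392.97 kJ/s = -392.97 kW
Heat removed = 1414.7 MJ/h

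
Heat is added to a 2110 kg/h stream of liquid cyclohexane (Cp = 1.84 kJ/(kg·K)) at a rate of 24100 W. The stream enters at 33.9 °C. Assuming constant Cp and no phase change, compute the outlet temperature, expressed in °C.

T_out = 56.2 °C

Q = 24100 W = 86760 kJ/h
ΔT = Q/(ṁ·Cp) = 86760/(2110×1.84) = 22.347 K
T_out = 33.9 + 22.347 = 56.247 °C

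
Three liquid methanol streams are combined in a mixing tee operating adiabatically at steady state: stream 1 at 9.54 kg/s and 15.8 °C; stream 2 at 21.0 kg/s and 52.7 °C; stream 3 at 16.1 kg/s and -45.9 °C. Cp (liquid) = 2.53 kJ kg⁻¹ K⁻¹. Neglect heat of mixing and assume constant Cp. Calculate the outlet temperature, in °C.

T_out = 11.1 °C

Energy balance with Q = 0: Σ ṁᵢCp,ᵢ(T_out − Tᵢ) = 0
Σ ṁᵢCp,ᵢTᵢ = 9.54×2.53×15.8 + 21.0×2.53×52.7 + 16.1×2.53×-45.9 = 1311.7
Σ ṁᵢCp,ᵢ = 9.54×2.53 + 21.0×2.53 + 16.1×2.53 = 118
T_out = 1311.7 / 118 = 11.116 °C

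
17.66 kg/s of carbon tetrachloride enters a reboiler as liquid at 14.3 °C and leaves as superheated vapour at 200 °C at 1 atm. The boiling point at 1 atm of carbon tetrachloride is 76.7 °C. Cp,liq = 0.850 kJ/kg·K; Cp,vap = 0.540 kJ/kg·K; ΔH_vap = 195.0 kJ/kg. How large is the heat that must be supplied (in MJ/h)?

liquid 14.3→76.7 °C: 53.04 kJ/kg
vaporisation at 76.7 °C: 195 kJ/kg
vapour 76.7→200 °C: 66.582 kJ/kg
Δh = 53.04 + 195 + 66.582 = 314.62 kJ/kg
Q = ṁ·Δh = 17.66 kg/s × 314.62 kJ/kg = 5556.2 kJ/s
|Q| = 5556.2 kW = 20002 MJ/h

Q = 20000 MJ/h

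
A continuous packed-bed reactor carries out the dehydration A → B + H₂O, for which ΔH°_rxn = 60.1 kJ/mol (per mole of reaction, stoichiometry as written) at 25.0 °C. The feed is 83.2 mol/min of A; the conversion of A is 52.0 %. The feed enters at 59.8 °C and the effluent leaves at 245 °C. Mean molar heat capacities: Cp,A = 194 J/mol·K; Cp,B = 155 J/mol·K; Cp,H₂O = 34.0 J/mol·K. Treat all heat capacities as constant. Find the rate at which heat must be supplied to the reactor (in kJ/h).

Extent of reaction ξ = 0.520 × 83.2 = 43.264 mol/min
Reaction term: ξ·ΔH°_rxn = 43.264 × 60.1 = 2600.2 kJ/min
Sensible, feed 59.8→25 °C: -561.7 kJ/min
Outlet flows (mol/min): A 39.936, B 43.264, H₂O 43.264
Sensible, products 25→245 °C: 3503.4 kJ/min
Q = ΔH = 5541.9 kJ/min = 92.364 kW
Heat supplied = 332510 kJ/h

Q_in = 333000 kJ/h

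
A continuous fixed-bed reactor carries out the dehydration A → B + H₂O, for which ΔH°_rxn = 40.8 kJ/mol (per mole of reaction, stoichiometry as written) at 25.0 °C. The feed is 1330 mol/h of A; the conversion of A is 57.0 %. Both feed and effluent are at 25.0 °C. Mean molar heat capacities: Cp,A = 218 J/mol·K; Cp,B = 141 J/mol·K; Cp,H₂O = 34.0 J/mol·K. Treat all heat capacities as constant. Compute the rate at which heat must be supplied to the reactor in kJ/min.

Q_in = 516 kJ/min

Extent of reaction ξ = 0.570 × 1330 = 758.1 mol/h
Reaction term: ξ·ΔH°_rxn = 758.1 × 40.8 = 30930 kJ/h
Q = ΔH = 30930 kJ/h = 8.5918 kW
Heat supplied = 515.51 kJ/min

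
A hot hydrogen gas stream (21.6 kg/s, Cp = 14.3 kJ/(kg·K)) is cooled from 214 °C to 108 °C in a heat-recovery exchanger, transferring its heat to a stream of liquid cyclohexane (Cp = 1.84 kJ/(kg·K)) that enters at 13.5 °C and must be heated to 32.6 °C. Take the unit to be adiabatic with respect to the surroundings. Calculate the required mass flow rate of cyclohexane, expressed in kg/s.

Heat released by hot stream: Q = 21.6 × 14.3 × (214 − 108) = 32741 kJ/s
Energy balance on cold side (adiabatic exchanger): Q = ṁ_c·Cp_c·(T_c,out − T_c,in)
ṁ_c = 32741 / [1.84 × (32.6 − 13.5)] = 931.63 kg/s

ṁ_c = 932 kg/s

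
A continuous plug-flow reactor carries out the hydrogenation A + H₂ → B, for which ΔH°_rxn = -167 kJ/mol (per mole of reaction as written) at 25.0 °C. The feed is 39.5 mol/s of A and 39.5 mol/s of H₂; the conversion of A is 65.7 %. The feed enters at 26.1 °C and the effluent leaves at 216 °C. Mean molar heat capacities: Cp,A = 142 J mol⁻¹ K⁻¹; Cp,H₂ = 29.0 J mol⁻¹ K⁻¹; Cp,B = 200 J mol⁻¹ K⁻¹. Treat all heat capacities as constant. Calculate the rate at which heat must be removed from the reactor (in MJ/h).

Q_out = 10500 MJ/h

Extent of reaction ξ = 0.657 × 39.5 = 25.952 mol/s
Reaction term: ξ·ΔH°_rxn = 25.952 × -167 = -4333.9 kJ/s
Sensible, feed 26.1→25 °C: -7.43 kJ/s
Outlet flows (mol/s): A 13.548, H₂ 13.548, B 25.952
Sensible, products 25→216 °C: 1433.9 kJ/s
Q = ΔH = -2907.5 kJ/s = -2907.5 kW
Heat removed = 10467 MJ/h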